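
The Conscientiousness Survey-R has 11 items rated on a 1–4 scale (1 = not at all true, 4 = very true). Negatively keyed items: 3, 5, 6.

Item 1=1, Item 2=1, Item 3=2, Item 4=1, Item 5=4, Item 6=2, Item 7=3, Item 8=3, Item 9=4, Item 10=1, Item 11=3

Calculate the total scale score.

Reverse-coded items (reverse-coded value = 5 − response):
  item 3: 5 − 2 = 3
  item 5: 5 − 4 = 1
  item 6: 5 − 2 = 3
Scored items: 1, 1, 3, 1, 1, 3, 3, 3, 4, 1, 3
Total = 1 + 1 + 3 + 1 + 1 + 3 + 3 + 3 + 4 + 1 + 3 = 24

24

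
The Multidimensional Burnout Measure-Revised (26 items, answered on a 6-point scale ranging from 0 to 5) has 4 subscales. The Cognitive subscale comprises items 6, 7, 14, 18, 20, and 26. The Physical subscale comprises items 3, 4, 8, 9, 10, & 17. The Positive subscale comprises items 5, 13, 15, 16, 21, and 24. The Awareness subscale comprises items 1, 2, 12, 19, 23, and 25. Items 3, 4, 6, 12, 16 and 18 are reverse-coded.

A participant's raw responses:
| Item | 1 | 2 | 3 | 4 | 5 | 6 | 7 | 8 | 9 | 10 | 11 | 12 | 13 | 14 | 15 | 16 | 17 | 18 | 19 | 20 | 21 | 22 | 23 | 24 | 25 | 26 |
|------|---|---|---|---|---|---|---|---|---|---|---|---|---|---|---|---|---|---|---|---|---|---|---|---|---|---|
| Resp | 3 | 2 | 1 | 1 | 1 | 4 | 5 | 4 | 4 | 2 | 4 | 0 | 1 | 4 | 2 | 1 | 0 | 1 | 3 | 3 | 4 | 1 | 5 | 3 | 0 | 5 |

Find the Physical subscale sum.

Physical items: 3, 4, 8, 9, 10, 17.
Of these, items 3 and 4 are reverse-coded; reversed = (0+5) − raw = 5 − raw.
  item 3: 5 − 1 = 4
  item 4: 5 − 1 = 4
  item 8: 4
  item 9: 4
  item 10: 2
  item 17: 0
Sum = 4 + 4 + 4 + 4 + 2 + 0 = 18

18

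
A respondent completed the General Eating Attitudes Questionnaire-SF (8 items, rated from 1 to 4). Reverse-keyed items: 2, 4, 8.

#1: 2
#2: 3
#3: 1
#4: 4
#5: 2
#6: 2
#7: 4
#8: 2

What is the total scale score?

17

Reversing items 2, 4 and 8 with 5 − raw:
Total = 2 + (5−3) + 1 + (5−4) + 2 + 2 + 4 + (5−2)
      = 2 + 2 + 1 + 1 + 2 + 2 + 4 + 3 = 17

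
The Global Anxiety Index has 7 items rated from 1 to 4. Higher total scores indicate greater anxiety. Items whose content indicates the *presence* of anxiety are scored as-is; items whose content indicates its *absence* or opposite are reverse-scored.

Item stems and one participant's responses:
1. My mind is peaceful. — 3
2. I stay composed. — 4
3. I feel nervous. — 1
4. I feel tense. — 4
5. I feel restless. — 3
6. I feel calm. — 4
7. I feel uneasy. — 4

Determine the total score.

16

Items 1, 2, 6 describe the absence/opposite of anxiety → reverse-score.
reverse-coded value = 5 − response.
  item 1: 5 − 3 = 2
  item 2: 5 − 4 = 1
  item 3: 1
  item 4: 4
  item 5: 3
  item 6: 5 − 4 = 1
  item 7: 4
Total = 2 + 1 + 1 + 4 + 3 + 1 + 4 = 16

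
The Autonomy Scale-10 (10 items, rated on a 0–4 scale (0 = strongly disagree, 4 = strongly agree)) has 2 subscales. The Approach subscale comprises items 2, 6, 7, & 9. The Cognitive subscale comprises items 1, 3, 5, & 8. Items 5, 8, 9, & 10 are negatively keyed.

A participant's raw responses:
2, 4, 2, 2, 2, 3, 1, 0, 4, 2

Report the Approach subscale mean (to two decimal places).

Approach items: 2, 6, 7, 9.
Of these, item 9 is negatively keyed; reverse-coded value = 4 − response.
  item 2: 4
  item 6: 3
  item 7: 1
  item 9: 4 − 4 = 0
Sum = 4 + 3 + 1 + 0 = 8
Mean = 8 / 4 = 2.00

2.00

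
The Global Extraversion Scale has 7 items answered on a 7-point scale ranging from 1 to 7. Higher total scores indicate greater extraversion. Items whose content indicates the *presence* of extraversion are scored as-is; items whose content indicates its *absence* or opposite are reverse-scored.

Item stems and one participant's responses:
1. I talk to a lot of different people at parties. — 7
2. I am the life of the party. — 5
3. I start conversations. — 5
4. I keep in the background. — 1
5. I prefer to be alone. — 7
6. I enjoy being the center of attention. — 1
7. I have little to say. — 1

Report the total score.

33

Items 4, 5, 7 describe the absence/opposite of extraversion → reverse-score.
reverse-coded value = 8 − response.
  item 1: 7
  item 2: 5
  item 3: 5
  item 4: 8 − 1 = 7
  item 5: 8 − 7 = 1
  item 6: 1
  item 7: 8 − 1 = 7
Total = 7 + 5 + 5 + 7 + 1 + 1 + 7 = 33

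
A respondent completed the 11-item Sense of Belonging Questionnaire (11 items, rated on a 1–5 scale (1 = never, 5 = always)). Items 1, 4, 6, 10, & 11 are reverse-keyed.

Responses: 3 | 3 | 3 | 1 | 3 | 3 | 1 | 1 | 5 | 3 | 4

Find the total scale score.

32

Reverse-keyed items use 6 − raw:
  item 1: 6 − 3 = 3
  item 4: 6 − 1 = 5
  item 6: 6 − 3 = 3
  item 10: 6 − 3 = 3
  item 11: 6 − 4 = 2
Scored responses: 3, 3, 3, 5, 3, 3, 1, 1, 5, 3, 2
Total = 3 + 3 + 3 + 5 + 3 + 3 + 1 + 1 + 5 + 3 + 2 = 32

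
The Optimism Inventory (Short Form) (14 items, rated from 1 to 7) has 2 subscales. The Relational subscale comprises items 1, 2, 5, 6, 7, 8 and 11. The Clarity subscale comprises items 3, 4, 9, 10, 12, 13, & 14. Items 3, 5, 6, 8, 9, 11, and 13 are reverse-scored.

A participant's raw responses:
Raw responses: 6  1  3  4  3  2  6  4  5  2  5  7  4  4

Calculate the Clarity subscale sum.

29

Clarity items: 3, 4, 9, 10, 12, 13, 14.
Of these, items 3, 9 and 13 are reverse-scored; reverse-coded value = 8 − response.
  item 3: 8 − 3 = 5
  item 4: 4
  item 9: 8 − 5 = 3
  item 10: 2
  item 12: 7
  item 13: 8 − 4 = 4
  item 14: 4
Sum = 5 + 4 + 3 + 2 + 7 + 4 + 4 = 29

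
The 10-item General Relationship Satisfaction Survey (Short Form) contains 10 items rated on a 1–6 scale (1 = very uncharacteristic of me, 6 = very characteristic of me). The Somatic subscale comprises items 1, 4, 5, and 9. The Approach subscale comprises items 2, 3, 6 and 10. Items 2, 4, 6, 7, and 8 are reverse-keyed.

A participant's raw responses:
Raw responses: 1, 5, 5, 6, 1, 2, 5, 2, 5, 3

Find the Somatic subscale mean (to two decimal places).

Somatic items: 1, 4, 5, 9.
Of these, item 4 is reverse-keyed; reversed = (1+6) − raw = 7 − raw.
  item 1: 1
  item 4: 7 − 6 = 1
  item 5: 1
  item 9: 5
Sum = 1 + 1 + 1 + 5 = 8
Mean = 8 / 4 = 2.00

2.00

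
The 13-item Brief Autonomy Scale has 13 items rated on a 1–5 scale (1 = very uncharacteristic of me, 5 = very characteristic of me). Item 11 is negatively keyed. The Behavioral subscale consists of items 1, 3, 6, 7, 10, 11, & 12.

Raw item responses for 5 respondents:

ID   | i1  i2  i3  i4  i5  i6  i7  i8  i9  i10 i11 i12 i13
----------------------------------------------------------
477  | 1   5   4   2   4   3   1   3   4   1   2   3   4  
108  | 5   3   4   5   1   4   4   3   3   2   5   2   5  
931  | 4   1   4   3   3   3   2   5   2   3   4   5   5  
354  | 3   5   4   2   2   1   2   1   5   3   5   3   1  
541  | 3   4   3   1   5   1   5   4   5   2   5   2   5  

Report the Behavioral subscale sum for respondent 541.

17

Respondent 541 raw: 3, 4, 3, 1, 5, 1, 5, 4, 5, 2, 5, 2, 5.
Behavioral items: 1, 3, 6, 7, 10, 11, 12.
Reverse-coded (reverse-coded value = 6 − response):
  item 1: 3
  item 3: 3
  item 6: 1
  item 7: 5
  item 10: 2
  item 11: 6 − 5 = 1
  item 12: 2
Sum = 3 + 3 + 1 + 5 + 2 + 1 + 2 = 17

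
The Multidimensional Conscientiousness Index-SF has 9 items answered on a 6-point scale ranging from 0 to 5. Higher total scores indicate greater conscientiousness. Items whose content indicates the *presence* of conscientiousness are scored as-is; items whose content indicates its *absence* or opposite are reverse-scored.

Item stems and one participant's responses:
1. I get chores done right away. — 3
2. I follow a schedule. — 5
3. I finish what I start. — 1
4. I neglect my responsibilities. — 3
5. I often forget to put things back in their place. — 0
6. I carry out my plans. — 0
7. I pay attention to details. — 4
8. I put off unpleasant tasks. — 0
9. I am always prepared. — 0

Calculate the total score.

25

Items 4, 5, 8 describe the absence/opposite of conscientiousness → reverse-score.
reversed = (0+5) − raw = 5 − raw.
  item 1: 3
  item 2: 5
  item 3: 1
  item 4: 5 − 3 = 2
  item 5: 5 − 0 = 5
  item 6: 0
  item 7: 4
  item 8: 5 − 0 = 5
  item 9: 0
Total = 3 + 5 + 1 + 2 + 5 + 0 + 4 + 5 + 0 = 25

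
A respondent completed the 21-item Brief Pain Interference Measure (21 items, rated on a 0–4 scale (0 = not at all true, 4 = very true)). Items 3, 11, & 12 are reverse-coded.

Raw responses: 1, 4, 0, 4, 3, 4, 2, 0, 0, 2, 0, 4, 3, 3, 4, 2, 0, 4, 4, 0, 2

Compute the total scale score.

Reversing items 3, 11, and 12 with 4 − raw:
Total = 1 + 4 + (4−0) + 4 + 3 + 4 + 2 + 0 + 0 + 2 + (4−0) + (4−4) + 3 + 3 + 4 + 2 + 0 + 4 + 4 + 0 + 2
      = 1 + 4 + 4 + 4 + 3 + 4 + 2 + 0 + 0 + 2 + 4 + 0 + 3 + 3 + 4 + 2 + 0 + 4 + 4 + 0 + 2 = 50

50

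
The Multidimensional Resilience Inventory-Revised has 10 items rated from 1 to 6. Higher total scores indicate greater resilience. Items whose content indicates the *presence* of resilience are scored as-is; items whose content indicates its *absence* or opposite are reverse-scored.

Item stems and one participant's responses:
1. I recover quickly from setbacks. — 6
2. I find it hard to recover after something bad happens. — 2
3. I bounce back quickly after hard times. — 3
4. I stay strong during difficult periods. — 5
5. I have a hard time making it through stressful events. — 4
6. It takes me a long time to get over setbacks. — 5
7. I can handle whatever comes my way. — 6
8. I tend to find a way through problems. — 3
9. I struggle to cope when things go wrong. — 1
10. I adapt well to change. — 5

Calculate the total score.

44

Items 2, 5, 6, 9 describe the absence/opposite of resilience → reverse-score.
on a 1–6 scale, reversed = 7 − raw.
  item 1: 6
  item 2: 7 − 2 = 5
  item 3: 3
  item 4: 5
  item 5: 7 − 4 = 3
  item 6: 7 − 5 = 2
  item 7: 6
  item 8: 3
  item 9: 7 − 1 = 6
  item 10: 5
Total = 6 + 5 + 3 + 5 + 3 + 2 + 6 + 3 + 6 + 5 = 44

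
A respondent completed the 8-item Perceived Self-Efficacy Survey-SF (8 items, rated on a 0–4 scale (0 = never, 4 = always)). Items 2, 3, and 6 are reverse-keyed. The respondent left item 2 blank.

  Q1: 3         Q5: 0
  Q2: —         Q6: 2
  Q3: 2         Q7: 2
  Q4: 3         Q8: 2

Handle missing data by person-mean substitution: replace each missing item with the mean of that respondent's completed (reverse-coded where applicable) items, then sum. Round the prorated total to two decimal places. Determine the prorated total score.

16.00

Reverse-coded (on a 0–4 scale, reversed = 4 − raw):
  item 3: 4 − 2 = 2
  item 6: 4 − 2 = 2
Completed scored items (7 of 8): 3, 2, 3, 0, 2, 2, 2; sum = 14.
Person mean = 14 / 7 ≈ 2.0000
Prorated total = (14 / 7) × 8 = 16.00 (to 2 dp)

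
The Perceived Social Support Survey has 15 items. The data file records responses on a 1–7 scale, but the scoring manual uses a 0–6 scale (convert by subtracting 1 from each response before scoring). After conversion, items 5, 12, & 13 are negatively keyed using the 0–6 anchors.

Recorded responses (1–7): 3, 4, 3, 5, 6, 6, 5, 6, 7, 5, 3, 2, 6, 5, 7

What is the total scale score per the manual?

54

Convert to 0–6: 2, 3, 2, 4, 5, 5, 4, 5, 6, 4, 2, 1, 5, 4, 6
Reverse-coded (reversed = (0+6) − raw = 6 − raw):
  item 5: 6 − 5 = 1
  item 12: 6 − 1 = 5
  item 13: 6 − 5 = 1
Scored: 2, 3, 2, 4, 1, 5, 4, 5, 6, 4, 2, 5, 1, 4, 6
Total = 54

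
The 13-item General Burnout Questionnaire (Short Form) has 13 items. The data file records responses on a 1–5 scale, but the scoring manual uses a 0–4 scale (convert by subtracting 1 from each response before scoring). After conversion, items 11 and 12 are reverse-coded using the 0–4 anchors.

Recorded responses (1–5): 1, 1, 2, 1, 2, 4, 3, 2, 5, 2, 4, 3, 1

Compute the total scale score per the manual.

16

Convert to 0–4: 0, 0, 1, 0, 1, 3, 2, 1, 4, 1, 3, 2, 0
Reverse-coded (on a 0–4 scale, reversed = 4 − raw):
  item 11: 4 − 3 = 1
  item 12: 4 − 2 = 2
Scored: 0, 0, 1, 0, 1, 3, 2, 1, 4, 1, 1, 2, 0
Total = 16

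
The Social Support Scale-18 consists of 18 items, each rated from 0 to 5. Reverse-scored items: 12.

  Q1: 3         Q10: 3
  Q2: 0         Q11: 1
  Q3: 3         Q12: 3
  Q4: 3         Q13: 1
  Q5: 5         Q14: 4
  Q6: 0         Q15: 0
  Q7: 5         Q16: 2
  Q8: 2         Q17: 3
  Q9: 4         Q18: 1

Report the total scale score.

42

Reverse-scored items use 5 − raw:
  item 12: 5 − 3 = 2
Scored items: 3, 0, 3, 3, 5, 0, 5, 2, 4, 3, 1, 2, 1, 4, 0, 2, 3, 1
Total = 3 + 0 + 3 + 3 + 5 + 0 + 5 + 2 + 4 + 3 + 1 + 2 + 1 + 4 + 0 + 2 + 3 + 1 = 42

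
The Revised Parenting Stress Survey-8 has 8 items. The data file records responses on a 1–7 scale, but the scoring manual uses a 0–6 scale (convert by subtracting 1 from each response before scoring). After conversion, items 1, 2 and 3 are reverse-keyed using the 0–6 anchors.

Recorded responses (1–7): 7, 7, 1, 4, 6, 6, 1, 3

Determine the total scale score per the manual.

21

Convert to 0–6: 6, 6, 0, 3, 5, 5, 0, 2
Reverse-coded (on a 0–6 scale, reversed = 6 − raw):
  item 1: 6 − 6 = 0
  item 2: 6 − 6 = 0
  item 3: 6 − 0 = 6
Scored: 0, 0, 6, 3, 5, 5, 0, 2
Total = 21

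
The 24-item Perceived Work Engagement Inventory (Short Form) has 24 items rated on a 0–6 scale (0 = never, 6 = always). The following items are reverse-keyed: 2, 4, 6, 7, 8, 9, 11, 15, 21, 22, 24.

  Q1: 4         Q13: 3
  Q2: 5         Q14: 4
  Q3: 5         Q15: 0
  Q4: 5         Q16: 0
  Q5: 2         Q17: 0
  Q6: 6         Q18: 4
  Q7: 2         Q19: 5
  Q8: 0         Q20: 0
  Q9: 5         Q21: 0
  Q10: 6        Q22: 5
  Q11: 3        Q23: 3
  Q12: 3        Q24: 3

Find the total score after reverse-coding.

Raw sum = 73. Reverse-keyed items: 2, 4, 6, 7, 8, 9, 11, 15, 21, 22, 24; their raw sum = 34.
Each reversal replaces raw with 6 − raw, changing the total by 6 − 2·raw per item.
Total = 73 + 11·6 − 2·34 = 73 + 66 − 68 = 71

71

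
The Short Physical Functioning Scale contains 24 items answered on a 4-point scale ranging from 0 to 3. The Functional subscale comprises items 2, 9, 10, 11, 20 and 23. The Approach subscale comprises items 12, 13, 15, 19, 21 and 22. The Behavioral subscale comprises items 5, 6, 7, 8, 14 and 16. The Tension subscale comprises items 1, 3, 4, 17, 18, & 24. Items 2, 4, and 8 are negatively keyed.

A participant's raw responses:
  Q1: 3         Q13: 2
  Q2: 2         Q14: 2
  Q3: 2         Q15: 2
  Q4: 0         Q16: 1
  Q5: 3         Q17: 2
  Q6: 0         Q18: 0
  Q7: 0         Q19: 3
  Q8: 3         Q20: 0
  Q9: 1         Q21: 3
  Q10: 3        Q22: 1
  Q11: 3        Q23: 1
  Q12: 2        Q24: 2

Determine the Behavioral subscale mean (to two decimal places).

Behavioral items: 5, 6, 7, 8, 14, 16.
Of these, item 8 is negatively keyed; reverse-coded value = 3 − response.
  item 5: 3
  item 6: 0
  item 7: 0
  item 8: 3 − 3 = 0
  item 14: 2
  item 16: 1
Sum = 3 + 0 + 0 + 0 + 2 + 1 = 6
Mean = 6 / 6 = 1.00

1.00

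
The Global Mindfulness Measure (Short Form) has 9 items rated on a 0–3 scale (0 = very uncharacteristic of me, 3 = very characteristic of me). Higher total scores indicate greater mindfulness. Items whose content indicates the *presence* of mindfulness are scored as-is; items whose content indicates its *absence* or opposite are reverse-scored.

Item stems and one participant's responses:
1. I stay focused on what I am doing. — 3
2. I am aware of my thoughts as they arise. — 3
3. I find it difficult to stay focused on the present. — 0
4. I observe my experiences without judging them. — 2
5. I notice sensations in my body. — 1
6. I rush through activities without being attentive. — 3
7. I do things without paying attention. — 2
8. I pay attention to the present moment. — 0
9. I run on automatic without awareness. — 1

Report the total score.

15

Items 3, 6, 7, 9 describe the absence/opposite of mindfulness → reverse-score.
reversed = (0+3) − raw = 3 − raw.
  item 1: 3
  item 2: 3
  item 3: 3 − 0 = 3
  item 4: 2
  item 5: 1
  item 6: 3 − 3 = 0
  item 7: 3 − 2 = 1
  item 8: 0
  item 9: 3 − 1 = 2
Total = 3 + 3 + 3 + 2 + 1 + 0 + 1 + 0 + 2 = 15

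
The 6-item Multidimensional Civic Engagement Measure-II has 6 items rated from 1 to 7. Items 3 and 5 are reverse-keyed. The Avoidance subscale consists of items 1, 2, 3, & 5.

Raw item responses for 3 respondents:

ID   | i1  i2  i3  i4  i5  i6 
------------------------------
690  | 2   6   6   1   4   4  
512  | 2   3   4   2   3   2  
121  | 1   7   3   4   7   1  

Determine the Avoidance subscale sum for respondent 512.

Respondent 512 raw: 2, 3, 4, 2, 3, 2.
Avoidance items: 1, 2, 3, 5.
Reverse-coded (on a 1–7 scale, reversed = 8 − raw):
  item 1: 2
  item 2: 3
  item 3: 8 − 4 = 4
  item 5: 8 − 3 = 5
Sum = 2 + 3 + 4 + 5 = 14

14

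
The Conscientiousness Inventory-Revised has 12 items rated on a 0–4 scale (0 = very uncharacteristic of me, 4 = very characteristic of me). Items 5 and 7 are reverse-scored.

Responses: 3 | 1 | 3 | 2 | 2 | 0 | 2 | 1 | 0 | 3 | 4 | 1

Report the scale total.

Reverse-coded items (reversed = (0+4) − raw = 4 − raw):
  item 5: 4 − 2 = 2
  item 7: 4 − 2 = 2
After reverse-coding: 3, 1, 3, 2, 2, 0, 2, 1, 0, 3, 4, 1
Total = 3 + 1 + 3 + 2 + 2 + 0 + 2 + 1 + 0 + 3 + 4 + 1 = 22

22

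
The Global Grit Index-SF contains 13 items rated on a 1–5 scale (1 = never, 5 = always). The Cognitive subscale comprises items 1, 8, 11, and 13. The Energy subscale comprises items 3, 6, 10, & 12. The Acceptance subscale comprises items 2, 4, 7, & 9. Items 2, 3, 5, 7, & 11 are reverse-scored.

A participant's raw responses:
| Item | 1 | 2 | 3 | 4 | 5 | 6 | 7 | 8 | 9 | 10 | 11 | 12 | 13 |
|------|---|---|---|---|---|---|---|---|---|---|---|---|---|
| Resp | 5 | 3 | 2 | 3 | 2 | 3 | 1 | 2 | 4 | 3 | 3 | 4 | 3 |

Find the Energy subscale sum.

14

Energy items: 3, 6, 10, 12.
Of these, item 3 is reverse-scored; on a 1–5 scale, reversed = 6 − raw.
  item 3: 6 − 2 = 4
  item 6: 3
  item 10: 3
  item 12: 4
Sum = 4 + 3 + 3 + 4 = 14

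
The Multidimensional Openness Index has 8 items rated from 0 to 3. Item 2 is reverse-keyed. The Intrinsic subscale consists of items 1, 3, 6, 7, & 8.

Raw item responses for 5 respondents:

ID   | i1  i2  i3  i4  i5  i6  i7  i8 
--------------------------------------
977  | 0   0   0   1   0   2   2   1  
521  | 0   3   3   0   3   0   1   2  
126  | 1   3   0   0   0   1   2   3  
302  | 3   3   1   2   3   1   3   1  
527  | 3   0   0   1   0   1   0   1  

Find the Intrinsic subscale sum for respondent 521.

6

Respondent 521 raw: 0, 3, 3, 0, 3, 0, 1, 2.
Intrinsic items: 1, 3, 6, 7, 8.
Reverse-coded (on a 0–3 scale, reversed = 3 − raw):
  item 1: 0
  item 3: 3
  item 6: 0
  item 7: 1
  item 8: 2
Sum = 0 + 3 + 0 + 1 + 2 = 6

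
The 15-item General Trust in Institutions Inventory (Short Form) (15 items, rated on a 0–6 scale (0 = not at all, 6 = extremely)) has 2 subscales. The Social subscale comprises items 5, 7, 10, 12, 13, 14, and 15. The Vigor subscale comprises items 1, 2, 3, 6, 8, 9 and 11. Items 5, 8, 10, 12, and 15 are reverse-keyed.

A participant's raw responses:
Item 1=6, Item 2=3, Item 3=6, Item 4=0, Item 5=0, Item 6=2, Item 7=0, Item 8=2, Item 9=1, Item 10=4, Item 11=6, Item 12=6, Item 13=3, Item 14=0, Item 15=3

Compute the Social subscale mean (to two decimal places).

Social items: 5, 7, 10, 12, 13, 14, 15.
Of these, items 5, 10, 12 and 15 are reverse-keyed; reversed = (0+6) − raw = 6 − raw.
  item 5: 6 − 0 = 6
  item 7: 0
  item 10: 6 − 4 = 2
  item 12: 6 − 6 = 0
  item 13: 3
  item 14: 0
  item 15: 6 − 3 = 3
Sum = 6 + 0 + 2 + 0 + 3 + 0 + 3 = 14
Mean = 14 / 7 = 2.00

2.00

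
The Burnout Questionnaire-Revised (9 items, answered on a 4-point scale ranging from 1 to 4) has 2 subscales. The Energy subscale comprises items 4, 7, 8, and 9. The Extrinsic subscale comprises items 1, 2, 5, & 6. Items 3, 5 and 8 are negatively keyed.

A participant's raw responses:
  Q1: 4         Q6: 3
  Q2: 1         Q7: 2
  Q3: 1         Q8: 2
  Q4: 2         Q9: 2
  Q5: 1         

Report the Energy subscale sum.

9

Energy items: 4, 7, 8, 9.
Of these, item 8 is negatively keyed; reversed = (1+4) − raw = 5 − raw.
  item 4: 2
  item 7: 2
  item 8: 5 − 2 = 3
  item 9: 2
Sum = 2 + 2 + 3 + 2 = 9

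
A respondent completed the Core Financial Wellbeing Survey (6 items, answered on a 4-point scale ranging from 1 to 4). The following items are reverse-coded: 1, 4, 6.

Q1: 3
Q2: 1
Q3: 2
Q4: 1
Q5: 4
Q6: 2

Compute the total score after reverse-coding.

Reverse-coded items (reversed = (1+4) − raw = 5 − raw):
  item 1: 5 − 3 = 2
  item 4: 5 − 1 = 4
  item 6: 5 − 2 = 3
After reverse-coding: 2, 1, 2, 4, 4, 3
Total = 2 + 1 + 2 + 4 + 4 + 3 = 16

16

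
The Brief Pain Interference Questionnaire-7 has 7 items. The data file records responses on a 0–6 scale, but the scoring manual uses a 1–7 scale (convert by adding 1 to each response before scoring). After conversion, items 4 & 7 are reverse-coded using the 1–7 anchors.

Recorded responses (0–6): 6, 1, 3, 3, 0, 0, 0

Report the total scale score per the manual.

Convert to 1–7: 7, 2, 4, 4, 1, 1, 1
Reverse-coded (on a 1–7 scale, reversed = 8 − raw):
  item 4: 8 − 4 = 4
  item 7: 8 − 1 = 7
Scored: 7, 2, 4, 4, 1, 1, 7
Total = 26

26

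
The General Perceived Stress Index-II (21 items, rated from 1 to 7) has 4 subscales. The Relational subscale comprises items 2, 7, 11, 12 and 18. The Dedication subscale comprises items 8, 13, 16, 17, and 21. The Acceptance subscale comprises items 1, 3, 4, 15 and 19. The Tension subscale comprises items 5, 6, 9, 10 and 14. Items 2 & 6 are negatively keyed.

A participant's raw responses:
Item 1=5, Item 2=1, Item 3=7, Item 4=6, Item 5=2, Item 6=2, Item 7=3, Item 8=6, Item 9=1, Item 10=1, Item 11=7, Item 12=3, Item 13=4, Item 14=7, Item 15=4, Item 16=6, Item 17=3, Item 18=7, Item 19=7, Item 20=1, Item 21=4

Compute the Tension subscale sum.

Tension items: 5, 6, 9, 10, 14.
Of these, item 6 is negatively keyed; reverse-coded value = 8 − response.
  item 5: 2
  item 6: 8 − 2 = 6
  item 9: 1
  item 10: 1
  item 14: 7
Sum = 2 + 6 + 1 + 1 + 7 = 17

17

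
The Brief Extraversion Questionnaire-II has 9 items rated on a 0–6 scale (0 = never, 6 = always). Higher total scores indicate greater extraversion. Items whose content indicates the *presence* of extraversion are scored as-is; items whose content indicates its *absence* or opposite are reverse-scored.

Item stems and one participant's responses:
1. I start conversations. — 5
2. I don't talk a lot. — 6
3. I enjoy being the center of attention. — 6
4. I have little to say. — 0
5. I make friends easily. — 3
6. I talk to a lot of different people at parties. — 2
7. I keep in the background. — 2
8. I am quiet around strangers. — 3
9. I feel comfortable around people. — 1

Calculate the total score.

30

Items 2, 4, 7, 8 describe the absence/opposite of extraversion → reverse-score.
reverse-coded value = 6 − response.
  item 1: 5
  item 2: 6 − 6 = 0
  item 3: 6
  item 4: 6 − 0 = 6
  item 5: 3
  item 6: 2
  item 7: 6 − 2 = 4
  item 8: 6 − 3 = 3
  item 9: 1
Total = 5 + 0 + 6 + 6 + 3 + 2 + 4 + 3 + 1 = 30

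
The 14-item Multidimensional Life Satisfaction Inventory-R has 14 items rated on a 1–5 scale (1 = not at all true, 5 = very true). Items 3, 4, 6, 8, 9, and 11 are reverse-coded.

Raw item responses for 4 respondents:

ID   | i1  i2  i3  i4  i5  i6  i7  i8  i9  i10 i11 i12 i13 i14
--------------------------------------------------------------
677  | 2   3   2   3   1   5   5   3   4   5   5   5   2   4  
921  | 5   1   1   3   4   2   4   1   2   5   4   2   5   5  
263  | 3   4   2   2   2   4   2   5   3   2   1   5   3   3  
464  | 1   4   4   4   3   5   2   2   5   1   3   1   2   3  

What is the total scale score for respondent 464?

Respondent 464 raw: 1, 4, 4, 4, 3, 5, 2, 2, 5, 1, 3, 1, 2, 3.
Reverse-coded (reverse-coded value = 6 − response):
  item 1: 1
  item 2: 4
  item 3: 6 − 4 = 2
  item 4: 6 − 4 = 2
  item 5: 3
  item 6: 6 − 5 = 1
  item 7: 2
  item 8: 6 − 2 = 4
  item 9: 6 − 5 = 1
  item 10: 1
  item 11: 6 − 3 = 3
  item 12: 1
  item 13: 2
  item 14: 3
Sum = 1 + 4 + 2 + 2 + 3 + 1 + 2 + 4 + 1 + 1 + 3 + 1 + 2 + 3 = 30

30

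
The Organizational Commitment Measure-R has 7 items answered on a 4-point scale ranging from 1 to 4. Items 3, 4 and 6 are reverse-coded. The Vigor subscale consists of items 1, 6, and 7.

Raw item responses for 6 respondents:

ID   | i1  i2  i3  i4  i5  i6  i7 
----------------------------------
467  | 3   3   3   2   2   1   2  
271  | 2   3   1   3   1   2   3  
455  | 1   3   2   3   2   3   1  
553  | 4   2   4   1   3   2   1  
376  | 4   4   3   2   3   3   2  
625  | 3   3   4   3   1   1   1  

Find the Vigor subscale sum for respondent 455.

4

Respondent 455 raw: 1, 3, 2, 3, 2, 3, 1.
Vigor items: 1, 6, 7.
Reverse-coded (reversed = (1+4) − raw = 5 − raw):
  item 1: 1
  item 6: 5 − 3 = 2
  item 7: 1
Sum = 1 + 2 + 1 = 4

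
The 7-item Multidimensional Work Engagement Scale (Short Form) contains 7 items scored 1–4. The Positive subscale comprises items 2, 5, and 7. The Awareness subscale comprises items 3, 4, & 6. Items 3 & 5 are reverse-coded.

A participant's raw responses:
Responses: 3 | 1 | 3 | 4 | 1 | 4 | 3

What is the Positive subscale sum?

8

Positive items: 2, 5, 7.
Of these, item 5 is reverse-coded; reversed = (1+4) − raw = 5 − raw.
  item 2: 1
  item 5: 5 − 1 = 4
  item 7: 3
Sum = 1 + 4 + 3 = 8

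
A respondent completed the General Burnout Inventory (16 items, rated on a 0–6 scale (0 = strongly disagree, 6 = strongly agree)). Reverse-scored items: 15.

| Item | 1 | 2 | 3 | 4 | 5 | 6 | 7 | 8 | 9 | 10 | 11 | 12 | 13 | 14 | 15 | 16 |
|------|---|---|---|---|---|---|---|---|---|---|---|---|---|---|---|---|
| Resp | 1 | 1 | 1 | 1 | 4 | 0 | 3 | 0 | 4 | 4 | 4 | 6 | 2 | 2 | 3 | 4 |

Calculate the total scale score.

40

Raw sum = 40. Reverse-scored items: 15; their raw sum = 3.
Each reversal replaces raw with 6 − raw, changing the total by 6 − 2·raw per item.
Total = 40 + 1·6 − 2·3 = 40 + 6 − 6 = 40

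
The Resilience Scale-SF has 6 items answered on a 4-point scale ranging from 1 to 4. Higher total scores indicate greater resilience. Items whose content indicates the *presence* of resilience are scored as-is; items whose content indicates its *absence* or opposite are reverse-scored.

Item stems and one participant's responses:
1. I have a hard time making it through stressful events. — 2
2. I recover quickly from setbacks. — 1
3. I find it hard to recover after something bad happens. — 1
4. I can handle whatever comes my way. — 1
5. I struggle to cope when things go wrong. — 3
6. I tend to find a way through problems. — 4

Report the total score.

15

Items 1, 3, 5 describe the absence/opposite of resilience → reverse-score.
reversed = (1+4) − raw = 5 − raw.
  item 1: 5 − 2 = 3
  item 2: 1
  item 3: 5 − 1 = 4
  item 4: 1
  item 5: 5 − 3 = 2
  item 6: 4
Total = 3 + 1 + 4 + 1 + 2 + 4 = 15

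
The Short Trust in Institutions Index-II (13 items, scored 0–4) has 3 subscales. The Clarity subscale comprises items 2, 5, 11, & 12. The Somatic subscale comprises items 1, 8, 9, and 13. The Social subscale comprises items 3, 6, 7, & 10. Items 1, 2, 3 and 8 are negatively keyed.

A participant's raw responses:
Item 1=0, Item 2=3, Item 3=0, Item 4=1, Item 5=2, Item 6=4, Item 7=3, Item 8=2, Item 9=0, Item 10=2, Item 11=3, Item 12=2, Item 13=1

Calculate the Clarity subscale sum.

8

Clarity items: 2, 5, 11, 12.
Of these, item 2 is negatively keyed; reverse-coded value = 4 − response.
  item 2: 4 − 3 = 1
  item 5: 2
  item 11: 3
  item 12: 2
Sum = 1 + 2 + 3 + 2 = 8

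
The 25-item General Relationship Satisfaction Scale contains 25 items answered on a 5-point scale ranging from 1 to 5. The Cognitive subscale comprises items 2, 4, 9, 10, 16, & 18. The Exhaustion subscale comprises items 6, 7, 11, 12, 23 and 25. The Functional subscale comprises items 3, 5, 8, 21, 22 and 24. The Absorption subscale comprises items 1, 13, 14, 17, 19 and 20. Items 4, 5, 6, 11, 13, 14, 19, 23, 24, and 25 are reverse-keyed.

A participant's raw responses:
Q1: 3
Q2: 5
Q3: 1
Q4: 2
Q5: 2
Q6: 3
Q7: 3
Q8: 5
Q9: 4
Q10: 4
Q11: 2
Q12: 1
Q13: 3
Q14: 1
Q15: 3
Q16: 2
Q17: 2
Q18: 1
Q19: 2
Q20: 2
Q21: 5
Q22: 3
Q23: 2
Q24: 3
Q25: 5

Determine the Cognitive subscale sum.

Cognitive items: 2, 4, 9, 10, 16, 18.
Of these, item 4 is reverse-keyed; reversed = (1+5) − raw = 6 − raw.
  item 2: 5
  item 4: 6 − 2 = 4
  item 9: 4
  item 10: 4
  item 16: 2
  item 18: 1
Sum = 5 + 4 + 4 + 4 + 2 + 1 = 20

20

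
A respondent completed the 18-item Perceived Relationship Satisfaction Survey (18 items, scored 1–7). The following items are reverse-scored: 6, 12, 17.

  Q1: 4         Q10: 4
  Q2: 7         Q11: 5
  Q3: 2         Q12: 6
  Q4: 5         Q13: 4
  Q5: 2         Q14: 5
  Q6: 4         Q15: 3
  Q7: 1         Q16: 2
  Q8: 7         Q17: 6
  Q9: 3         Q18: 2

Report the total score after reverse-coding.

64

Raw sum = 72. Reverse-scored items: 6, 12, 17; their raw sum = 16.
Each reversal replaces raw with 8 − raw, changing the total by 8 − 2·raw per item.
Total = 72 + 3·8 − 2·16 = 72 + 24 − 32 = 64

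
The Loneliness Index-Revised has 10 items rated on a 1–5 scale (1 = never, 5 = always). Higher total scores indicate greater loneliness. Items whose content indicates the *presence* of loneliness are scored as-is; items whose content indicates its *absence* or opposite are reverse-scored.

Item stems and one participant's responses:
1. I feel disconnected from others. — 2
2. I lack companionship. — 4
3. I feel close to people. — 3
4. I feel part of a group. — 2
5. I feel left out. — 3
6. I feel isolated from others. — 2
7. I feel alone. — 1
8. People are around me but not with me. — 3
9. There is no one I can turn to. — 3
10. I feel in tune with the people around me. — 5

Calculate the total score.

Items 3, 4, 10 describe the absence/opposite of loneliness → reverse-score.
reverse-coded value = 6 − response.
  item 1: 2
  item 2: 4
  item 3: 6 − 3 = 3
  item 4: 6 − 2 = 4
  item 5: 3
  item 6: 2
  item 7: 1
  item 8: 3
  item 9: 3
  item 10: 6 − 5 = 1
Total = 2 + 4 + 3 + 4 + 3 + 2 + 1 + 3 + 3 + 1 = 26

26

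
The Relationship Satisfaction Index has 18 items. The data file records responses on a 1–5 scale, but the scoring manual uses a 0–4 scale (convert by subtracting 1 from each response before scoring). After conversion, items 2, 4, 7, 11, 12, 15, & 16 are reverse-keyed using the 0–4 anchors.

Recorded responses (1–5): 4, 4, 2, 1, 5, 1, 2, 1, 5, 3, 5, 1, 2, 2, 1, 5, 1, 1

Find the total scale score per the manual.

Convert to 0–4: 3, 3, 1, 0, 4, 0, 1, 0, 4, 2, 4, 0, 1, 1, 0, 4, 0, 0
Reverse-coded (on a 0–4 scale, reversed = 4 − raw):
  item 2: 4 − 3 = 1
  item 4: 4 − 0 = 4
  item 7: 4 − 1 = 3
  item 11: 4 − 4 = 0
  item 12: 4 − 0 = 4
  item 15: 4 − 0 = 4
  item 16: 4 − 4 = 0
Scored: 3, 1, 1, 4, 4, 0, 3, 0, 4, 2, 0, 4, 1, 1, 4, 0, 0, 0
Total = 32

32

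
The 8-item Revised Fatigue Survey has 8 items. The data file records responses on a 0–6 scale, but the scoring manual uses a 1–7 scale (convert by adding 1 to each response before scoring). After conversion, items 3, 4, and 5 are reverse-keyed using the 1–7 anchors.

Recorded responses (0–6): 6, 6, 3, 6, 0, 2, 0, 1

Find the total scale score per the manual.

32

Convert to 1–7: 7, 7, 4, 7, 1, 3, 1, 2
Reverse-coded (reverse-coded value = 8 − response):
  item 3: 8 − 4 = 4
  item 4: 8 − 7 = 1
  item 5: 8 − 1 = 7
Scored: 7, 7, 4, 1, 7, 3, 1, 2
Total = 32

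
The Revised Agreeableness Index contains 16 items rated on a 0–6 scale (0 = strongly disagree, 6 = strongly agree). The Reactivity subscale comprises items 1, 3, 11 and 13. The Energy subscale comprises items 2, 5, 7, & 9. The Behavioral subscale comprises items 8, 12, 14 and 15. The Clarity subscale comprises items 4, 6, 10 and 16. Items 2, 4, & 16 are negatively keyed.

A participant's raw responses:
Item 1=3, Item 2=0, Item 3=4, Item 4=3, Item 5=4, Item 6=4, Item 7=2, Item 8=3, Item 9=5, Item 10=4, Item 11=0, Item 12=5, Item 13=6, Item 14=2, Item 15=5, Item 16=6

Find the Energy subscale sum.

Energy items: 2, 5, 7, 9.
Of these, item 2 is negatively keyed; reverse-coded value = 6 − response.
  item 2: 6 − 0 = 6
  item 5: 4
  item 7: 2
  item 9: 5
Sum = 6 + 4 + 2 + 5 = 17

17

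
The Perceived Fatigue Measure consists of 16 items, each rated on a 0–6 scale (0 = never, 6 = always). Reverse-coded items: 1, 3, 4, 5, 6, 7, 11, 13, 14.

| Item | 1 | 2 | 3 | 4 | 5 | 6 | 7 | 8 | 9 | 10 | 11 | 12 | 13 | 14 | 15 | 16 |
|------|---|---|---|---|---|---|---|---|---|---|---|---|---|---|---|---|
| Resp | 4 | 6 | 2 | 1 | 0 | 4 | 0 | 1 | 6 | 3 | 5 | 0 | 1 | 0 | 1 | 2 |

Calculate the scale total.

56

Reverse-coded items (reverse-coded value = 6 − response):
  item 1: 6 − 4 = 2
  item 3: 6 − 2 = 4
  item 4: 6 − 1 = 5
  item 5: 6 − 0 = 6
  item 6: 6 − 4 = 2
  item 7: 6 − 0 = 6
  item 11: 6 − 5 = 1
  item 13: 6 − 1 = 5
  item 14: 6 − 0 = 6
After reverse-coding: 2, 6, 4, 5, 6, 2, 6, 1, 6, 3, 1, 0, 5, 6, 1, 2
Total = 2 + 6 + 4 + 5 + 6 + 2 + 6 + 1 + 6 + 3 + 1 + 0 + 5 + 6 + 1 + 2 = 56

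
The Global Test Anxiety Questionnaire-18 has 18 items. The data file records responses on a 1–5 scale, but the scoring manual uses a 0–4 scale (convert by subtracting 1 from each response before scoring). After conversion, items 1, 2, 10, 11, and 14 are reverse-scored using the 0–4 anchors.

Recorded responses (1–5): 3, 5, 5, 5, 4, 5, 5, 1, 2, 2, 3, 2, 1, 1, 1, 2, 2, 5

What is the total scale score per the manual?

38

Convert to 0–4: 2, 4, 4, 4, 3, 4, 4, 0, 1, 1, 2, 1, 0, 0, 0, 1, 1, 4
Reverse-coded (reversed = (0+4) − raw = 4 − raw):
  item 1: 4 − 2 = 2
  item 2: 4 − 4 = 0
  item 10: 4 − 1 = 3
  item 11: 4 − 2 = 2
  item 14: 4 − 0 = 4
Scored: 2, 0, 4, 4, 3, 4, 4, 0, 1, 3, 2, 1, 0, 4, 0, 1, 1, 4
Total = 38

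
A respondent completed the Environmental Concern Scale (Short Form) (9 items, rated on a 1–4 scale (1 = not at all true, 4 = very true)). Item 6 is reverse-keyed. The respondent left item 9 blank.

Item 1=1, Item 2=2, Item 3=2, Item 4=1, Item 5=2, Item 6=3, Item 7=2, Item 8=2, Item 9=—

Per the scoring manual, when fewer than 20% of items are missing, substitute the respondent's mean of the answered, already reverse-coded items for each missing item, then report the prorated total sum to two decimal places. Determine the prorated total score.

Reverse-coded (on a 1–4 scale, reversed = 5 − raw):
  item 6: 5 − 3 = 2
Completed scored items (8 of 9): 1, 2, 2, 1, 2, 2, 2, 2; sum = 14.
Person mean = 14 / 8 ≈ 1.7500
Prorated total = (14 / 8) × 9 = 15.75 (to 2 dp)

15.75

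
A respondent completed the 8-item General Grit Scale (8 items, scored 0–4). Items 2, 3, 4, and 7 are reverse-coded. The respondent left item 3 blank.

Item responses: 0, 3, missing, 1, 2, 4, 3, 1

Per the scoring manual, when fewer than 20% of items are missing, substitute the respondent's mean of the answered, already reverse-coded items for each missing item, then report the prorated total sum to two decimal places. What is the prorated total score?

13.71

Reverse-coded (on a 0–4 scale, reversed = 4 − raw):
  item 2: 4 − 3 = 1
  item 4: 4 − 1 = 3
  item 7: 4 − 3 = 1
Completed scored items (7 of 8): 0, 1, 3, 2, 4, 1, 1; sum = 12.
Person mean = 12 / 7 ≈ 1.7143
Prorated total = (12 / 7) × 8 = 13.71 (to 2 dp)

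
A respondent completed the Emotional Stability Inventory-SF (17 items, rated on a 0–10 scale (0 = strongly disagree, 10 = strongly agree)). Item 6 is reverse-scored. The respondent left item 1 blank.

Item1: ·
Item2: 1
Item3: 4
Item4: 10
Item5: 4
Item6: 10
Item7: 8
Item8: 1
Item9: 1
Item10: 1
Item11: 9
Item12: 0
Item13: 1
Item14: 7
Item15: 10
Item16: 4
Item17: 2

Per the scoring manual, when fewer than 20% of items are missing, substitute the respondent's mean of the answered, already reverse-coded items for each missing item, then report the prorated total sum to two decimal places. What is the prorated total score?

66.94

Reverse-coded (reverse-coded value = 10 − response):
  item 6: 10 − 10 = 0
Completed scored items (16 of 17): 1, 4, 10, 4, 0, 8, 1, 1, 1, 9, 0, 1, 7, 10, 4, 2; sum = 63.
Person mean = 63 / 16 ≈ 3.9375
Prorated total = (63 / 16) × 17 = 66.94 (to 2 dp)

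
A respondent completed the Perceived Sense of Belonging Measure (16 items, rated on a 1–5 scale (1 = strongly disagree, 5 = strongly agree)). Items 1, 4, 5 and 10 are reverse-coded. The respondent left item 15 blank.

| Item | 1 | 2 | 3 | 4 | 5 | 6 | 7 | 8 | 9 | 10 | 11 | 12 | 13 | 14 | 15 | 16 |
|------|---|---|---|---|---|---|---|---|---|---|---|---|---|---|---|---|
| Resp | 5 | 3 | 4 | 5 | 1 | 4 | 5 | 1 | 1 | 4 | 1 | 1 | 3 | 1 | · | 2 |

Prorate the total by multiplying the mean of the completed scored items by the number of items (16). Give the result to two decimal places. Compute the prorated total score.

37.33

Reverse-coded (on a 1–5 scale, reversed = 6 − raw):
  item 1: 6 − 5 = 1
  item 4: 6 − 5 = 1
  item 5: 6 − 1 = 5
  item 10: 6 − 4 = 2
Completed scored items (15 of 16): 1, 3, 4, 1, 5, 4, 5, 1, 1, 2, 1, 1, 3, 1, 2; sum = 35.
Person mean = 35 / 15 ≈ 2.3333
Prorated total = (35 / 15) × 16 = 37.33 (to 2 dp)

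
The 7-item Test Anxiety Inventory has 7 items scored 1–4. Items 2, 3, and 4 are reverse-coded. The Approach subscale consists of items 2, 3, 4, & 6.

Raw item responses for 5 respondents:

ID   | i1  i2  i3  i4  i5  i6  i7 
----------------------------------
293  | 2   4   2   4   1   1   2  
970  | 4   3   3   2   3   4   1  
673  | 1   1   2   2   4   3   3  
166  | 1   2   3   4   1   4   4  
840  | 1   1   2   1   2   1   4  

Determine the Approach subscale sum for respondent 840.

12

Respondent 840 raw: 1, 1, 2, 1, 2, 1, 4.
Approach items: 2, 3, 4, 6.
Reverse-coded (reverse-coded value = 5 − response):
  item 2: 5 − 1 = 4
  item 3: 5 − 2 = 3
  item 4: 5 − 1 = 4
  item 6: 1
Sum = 4 + 3 + 4 + 1 = 12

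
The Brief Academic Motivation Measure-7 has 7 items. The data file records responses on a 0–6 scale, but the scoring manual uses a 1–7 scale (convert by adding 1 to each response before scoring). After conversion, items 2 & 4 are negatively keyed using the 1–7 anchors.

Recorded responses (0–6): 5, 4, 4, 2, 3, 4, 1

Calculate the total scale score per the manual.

Convert to 1–7: 6, 5, 5, 3, 4, 5, 2
Reverse-coded (reversed = (1+7) − raw = 8 − raw):
  item 2: 8 − 5 = 3
  item 4: 8 − 3 = 5
Scored: 6, 3, 5, 5, 4, 5, 2
Total = 30

30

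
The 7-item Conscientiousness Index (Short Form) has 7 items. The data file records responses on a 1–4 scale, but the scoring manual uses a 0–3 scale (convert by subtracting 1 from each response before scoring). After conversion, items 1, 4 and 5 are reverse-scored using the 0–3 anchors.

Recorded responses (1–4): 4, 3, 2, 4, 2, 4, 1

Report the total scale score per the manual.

8

Convert to 0–3: 3, 2, 1, 3, 1, 3, 0
Reverse-coded (reversed = (0+3) − raw = 3 − raw):
  item 1: 3 − 3 = 0
  item 4: 3 − 3 = 0
  item 5: 3 − 1 = 2
Scored: 0, 2, 1, 0, 2, 3, 0
Total = 8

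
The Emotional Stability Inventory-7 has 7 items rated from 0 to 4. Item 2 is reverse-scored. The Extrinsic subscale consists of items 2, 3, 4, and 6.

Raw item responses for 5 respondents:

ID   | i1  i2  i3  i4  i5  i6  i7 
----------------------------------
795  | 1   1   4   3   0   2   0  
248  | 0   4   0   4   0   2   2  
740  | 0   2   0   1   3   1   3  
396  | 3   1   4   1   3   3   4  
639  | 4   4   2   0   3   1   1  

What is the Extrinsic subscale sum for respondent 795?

Respondent 795 raw: 1, 1, 4, 3, 0, 2, 0.
Extrinsic items: 2, 3, 4, 6.
Reverse-coded (reverse-coded value = 4 − response):
  item 2: 4 − 1 = 3
  item 3: 4
  item 4: 3
  item 6: 2
Sum = 3 + 4 + 3 + 2 = 12

12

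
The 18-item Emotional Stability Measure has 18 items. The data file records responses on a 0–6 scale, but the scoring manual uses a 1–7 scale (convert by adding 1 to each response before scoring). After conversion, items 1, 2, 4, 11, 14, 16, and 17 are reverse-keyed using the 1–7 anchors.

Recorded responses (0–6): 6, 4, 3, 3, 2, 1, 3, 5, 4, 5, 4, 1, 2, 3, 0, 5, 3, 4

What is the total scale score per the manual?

Convert to 1–7: 7, 5, 4, 4, 3, 2, 4, 6, 5, 6, 5, 2, 3, 4, 1, 6, 4, 5
Reverse-coded (reverse-coded value = 8 − response):
  item 1: 8 − 7 = 1
  item 2: 8 − 5 = 3
  item 4: 8 − 4 = 4
  item 11: 8 − 5 = 3
  item 14: 8 − 4 = 4
  item 16: 8 − 6 = 2
  item 17: 8 − 4 = 4
Scored: 1, 3, 4, 4, 3, 2, 4, 6, 5, 6, 3, 2, 3, 4, 1, 2, 4, 5
Total = 62

62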